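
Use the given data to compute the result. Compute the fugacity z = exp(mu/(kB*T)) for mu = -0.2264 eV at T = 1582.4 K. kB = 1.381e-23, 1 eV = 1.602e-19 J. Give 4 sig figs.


Step 1: Convert mu to Joules: -0.2264*1.602e-19 = -3.627e-20 J
Step 2: kB*T = 1.381e-23*1582.4 = 2.185e-20 J
Step 3: mu/(kB*T) = -1.66
Step 4: z = exp(-1.66) = 0.1902

0.1902


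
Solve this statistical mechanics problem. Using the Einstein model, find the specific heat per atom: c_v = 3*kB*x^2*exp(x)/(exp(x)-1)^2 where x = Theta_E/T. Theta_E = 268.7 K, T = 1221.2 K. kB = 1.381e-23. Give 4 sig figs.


Step 1: x = Theta_E/T = 268.7/1221.2 = 0.22
Step 2: x^2 = 0.04841
Step 3: exp(x) = 1.246
Step 4: c_v = 3*1.381e-23*0.04841*1.246/(1.246-1)^2 = 4.126e-23

4.126e-23


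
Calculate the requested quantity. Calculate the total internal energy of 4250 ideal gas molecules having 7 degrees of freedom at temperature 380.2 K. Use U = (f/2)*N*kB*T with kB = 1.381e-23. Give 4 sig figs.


Step 1: f/2 = 7/2 = 3.5
Step 2: N*kB*T = 4250*1.381e-23*380.2 = 2.231e-17
Step 3: U = 3.5 * 2.231e-17 = 7.81e-17 J

7.81e-17


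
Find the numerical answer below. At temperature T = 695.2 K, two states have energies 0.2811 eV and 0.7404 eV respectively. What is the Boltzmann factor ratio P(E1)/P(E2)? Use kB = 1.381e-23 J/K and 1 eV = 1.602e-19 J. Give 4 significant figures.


Step 1: Compute energy difference dE = E1 - E2 = 0.2811 - 0.7404 = -0.4593 eV
Step 2: Convert to Joules: dE_J = -0.4593 * 1.602e-19 = -7.358e-20 J
Step 3: Compute exponent = -dE_J / (kB * T) = -(-7.358e-20) / (1.381e-23 * 695.2) = 7.664
Step 4: P(E1)/P(E2) = exp(7.664) = 2130

2130


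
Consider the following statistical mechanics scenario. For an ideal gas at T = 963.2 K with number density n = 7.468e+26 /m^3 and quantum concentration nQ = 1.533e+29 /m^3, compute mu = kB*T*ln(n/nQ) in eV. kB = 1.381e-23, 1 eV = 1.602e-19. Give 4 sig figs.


Step 1: n/nQ = 7.468e+26/1.533e+29 = 0.004871
Step 2: ln(n/nQ) = -5.324
Step 3: mu = kB*T*ln(n/nQ) = 1.33e-20*-5.324 = -7.082e-20 J
Step 4: Convert to eV: -7.082e-20/1.602e-19 = -0.4421 eV

-0.4421


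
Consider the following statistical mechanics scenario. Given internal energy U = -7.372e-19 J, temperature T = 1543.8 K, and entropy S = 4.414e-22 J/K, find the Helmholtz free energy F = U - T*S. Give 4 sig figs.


Step 1: T*S = 1543.8 * 4.414e-22 = 6.814e-19 J
Step 2: F = U - T*S = -7.372e-19 - 6.814e-19
Step 3: F = -1.419e-18 J

-1.419e-18


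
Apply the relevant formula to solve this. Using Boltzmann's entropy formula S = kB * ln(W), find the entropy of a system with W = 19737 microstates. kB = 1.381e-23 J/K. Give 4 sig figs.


Step 1: ln(W) = ln(19737) = 9.89
Step 2: S = kB * ln(W) = 1.381e-23 * 9.89
Step 3: S = 1.366e-22 J/K

1.366e-22


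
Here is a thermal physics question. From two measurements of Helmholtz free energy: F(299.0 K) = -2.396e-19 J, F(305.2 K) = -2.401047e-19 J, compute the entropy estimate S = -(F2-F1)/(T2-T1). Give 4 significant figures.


Step 1: dF = F2 - F1 = -2.401047e-19 - (-2.396e-19) = -5.047e-22 J
Step 2: dT = T2 - T1 = 305.2 - 299.0 = 6.2 K
Step 3: S = -dF/dT = -(-5.047e-22)/6.2 = 8.14e-23 J/K

8.14e-23


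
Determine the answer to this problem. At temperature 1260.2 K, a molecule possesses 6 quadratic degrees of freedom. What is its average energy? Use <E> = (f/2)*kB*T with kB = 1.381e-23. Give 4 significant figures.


Step 1: f/2 = 6/2 = 3
Step 2: kB*T = 1.381e-23 * 1260.2 = 1.74e-20
Step 3: <E> = 3 * 1.74e-20 = 5.221e-20 J

5.221e-20


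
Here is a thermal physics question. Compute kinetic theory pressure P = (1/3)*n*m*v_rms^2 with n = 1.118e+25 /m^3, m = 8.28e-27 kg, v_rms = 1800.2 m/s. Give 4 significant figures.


Step 1: v_rms^2 = 1800.2^2 = 3.241e+06
Step 2: n*m = 1.118e+25*8.28e-27 = 0.09257
Step 3: P = (1/3)*0.09257*3.241e+06 = 1e+05 Pa

1e+05


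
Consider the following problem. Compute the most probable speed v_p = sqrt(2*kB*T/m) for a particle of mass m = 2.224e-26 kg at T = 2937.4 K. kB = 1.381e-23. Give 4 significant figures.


Step 1: Numerator = 2*kB*T = 2*1.381e-23*2937.4 = 8.113e-20
Step 2: Ratio = 8.113e-20 / 2.224e-26 = 3.648e+06
Step 3: v_p = sqrt(3.648e+06) = 1910 m/s

1910


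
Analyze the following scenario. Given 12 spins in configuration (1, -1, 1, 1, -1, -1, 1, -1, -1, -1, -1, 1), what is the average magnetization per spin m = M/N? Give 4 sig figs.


Step 1: Count up spins (+1): 5, down spins (-1): 7
Step 2: Total magnetization M = 5 - 7 = -2
Step 3: m = M/N = -2/12 = -0.1667

-0.1667


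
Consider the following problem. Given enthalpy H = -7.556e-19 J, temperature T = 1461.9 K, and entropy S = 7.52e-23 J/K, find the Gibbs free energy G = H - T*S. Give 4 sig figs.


Step 1: T*S = 1461.9 * 7.52e-23 = 1.099e-19 J
Step 2: G = H - T*S = -7.556e-19 - 1.099e-19
Step 3: G = -8.655e-19 J

-8.655e-19


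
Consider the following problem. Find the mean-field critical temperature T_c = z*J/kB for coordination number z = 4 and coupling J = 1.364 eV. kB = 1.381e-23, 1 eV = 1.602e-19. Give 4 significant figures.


Step 1: z*J = 4*1.364 = 5.456 eV
Step 2: Convert to Joules: 5.456*1.602e-19 = 8.741e-19 J
Step 3: T_c = 8.741e-19 / 1.381e-23 = 6.329e+04 K

6.329e+04


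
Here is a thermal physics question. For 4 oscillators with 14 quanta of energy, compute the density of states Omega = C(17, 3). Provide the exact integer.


Step 1: Use binomial coefficient C(17, 3)
Step 2: Numerator = 17! / 14!
Step 3: Denominator = 3!
Step 4: Omega = 680

680


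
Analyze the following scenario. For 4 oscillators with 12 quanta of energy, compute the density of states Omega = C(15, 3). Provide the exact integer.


Step 1: Use binomial coefficient C(15, 3)
Step 2: Numerator = 15! / 12!
Step 3: Denominator = 3!
Step 4: Omega = 455

455


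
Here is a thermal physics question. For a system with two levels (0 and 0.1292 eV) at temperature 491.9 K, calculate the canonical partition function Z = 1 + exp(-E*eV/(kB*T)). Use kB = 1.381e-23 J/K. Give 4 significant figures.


Step 1: Compute beta*E = E*eV/(kB*T) = 0.1292*1.602e-19/(1.381e-23*491.9) = 3.047
Step 2: exp(-beta*E) = exp(-3.047) = 0.04751
Step 3: Z = 1 + 0.04751 = 1.048

1.048


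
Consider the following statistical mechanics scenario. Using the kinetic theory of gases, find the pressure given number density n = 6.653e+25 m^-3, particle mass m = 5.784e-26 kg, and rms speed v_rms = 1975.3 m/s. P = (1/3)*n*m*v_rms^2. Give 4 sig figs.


Step 1: v_rms^2 = 1975.3^2 = 3.902e+06
Step 2: n*m = 6.653e+25*5.784e-26 = 3.848
Step 3: P = (1/3)*3.848*3.902e+06 = 5.005e+06 Pa

5.005e+06


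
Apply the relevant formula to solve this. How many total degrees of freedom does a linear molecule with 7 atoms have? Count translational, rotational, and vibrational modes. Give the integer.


Step 1: Translational DOF = 3
Step 2: Rotational DOF (linear) = 2
Step 3: Vibrational DOF = 3*7 - 5 = 16
Step 4: Total = 3 + 2 + 16 = 21

21


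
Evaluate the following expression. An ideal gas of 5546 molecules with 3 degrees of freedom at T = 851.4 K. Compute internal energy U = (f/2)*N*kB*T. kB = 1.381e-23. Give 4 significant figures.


Step 1: f/2 = 3/2 = 1.5
Step 2: N*kB*T = 5546*1.381e-23*851.4 = 6.521e-17
Step 3: U = 1.5 * 6.521e-17 = 9.781e-17 J

9.781e-17


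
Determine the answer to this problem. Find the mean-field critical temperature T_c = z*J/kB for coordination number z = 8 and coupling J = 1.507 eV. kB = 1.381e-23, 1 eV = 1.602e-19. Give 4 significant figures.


Step 1: z*J = 8*1.507 = 12.06 eV
Step 2: Convert to Joules: 12.06*1.602e-19 = 1.931e-18 J
Step 3: T_c = 1.931e-18 / 1.381e-23 = 1.399e+05 K

1.399e+05


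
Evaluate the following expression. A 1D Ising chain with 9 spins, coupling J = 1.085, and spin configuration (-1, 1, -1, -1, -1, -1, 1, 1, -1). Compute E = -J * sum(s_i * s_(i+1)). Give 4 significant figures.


Step 1: Nearest-neighbor products: -1, -1, 1, 1, 1, -1, 1, -1
Step 2: Sum of products = 0
Step 3: E = -1.085 * 0 = 0

0


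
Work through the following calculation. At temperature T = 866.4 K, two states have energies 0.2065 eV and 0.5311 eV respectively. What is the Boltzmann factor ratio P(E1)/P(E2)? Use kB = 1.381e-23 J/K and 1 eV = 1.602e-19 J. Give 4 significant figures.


Step 1: Compute energy difference dE = E1 - E2 = 0.2065 - 0.5311 = -0.3246 eV
Step 2: Convert to Joules: dE_J = -0.3246 * 1.602e-19 = -5.2e-20 J
Step 3: Compute exponent = -dE_J / (kB * T) = -(-5.2e-20) / (1.381e-23 * 866.4) = 4.346
Step 4: P(E1)/P(E2) = exp(4.346) = 77.18

77.18


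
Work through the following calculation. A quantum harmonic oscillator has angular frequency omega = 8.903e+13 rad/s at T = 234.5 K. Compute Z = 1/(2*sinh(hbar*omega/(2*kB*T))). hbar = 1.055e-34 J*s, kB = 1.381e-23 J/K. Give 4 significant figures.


Step 1: Compute x = hbar*omega/(kB*T) = 1.055e-34*8.903e+13/(1.381e-23*234.5) = 2.9
Step 2: x/2 = 1.45
Step 3: sinh(x/2) = 2.015
Step 4: Z = 1/(2*2.015) = 0.2482

0.2482


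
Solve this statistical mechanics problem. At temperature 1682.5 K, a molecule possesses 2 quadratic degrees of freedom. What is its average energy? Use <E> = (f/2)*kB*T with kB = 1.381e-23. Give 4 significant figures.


Step 1: f/2 = 2/2 = 1
Step 2: kB*T = 1.381e-23 * 1682.5 = 2.324e-20
Step 3: <E> = 1 * 2.324e-20 = 2.324e-20 J

2.324e-20


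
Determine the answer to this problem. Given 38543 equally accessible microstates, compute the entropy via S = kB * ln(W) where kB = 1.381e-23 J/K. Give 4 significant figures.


Step 1: ln(W) = ln(38543) = 10.56
Step 2: S = kB * ln(W) = 1.381e-23 * 10.56
Step 3: S = 1.458e-22 J/K

1.458e-22


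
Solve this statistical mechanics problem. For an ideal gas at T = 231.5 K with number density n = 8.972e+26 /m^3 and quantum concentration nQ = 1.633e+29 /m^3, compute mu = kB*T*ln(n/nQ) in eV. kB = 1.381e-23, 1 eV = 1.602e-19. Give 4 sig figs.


Step 1: n/nQ = 8.972e+26/1.633e+29 = 0.005494
Step 2: ln(n/nQ) = -5.204
Step 3: mu = kB*T*ln(n/nQ) = 3.197e-21*-5.204 = -1.664e-20 J
Step 4: Convert to eV: -1.664e-20/1.602e-19 = -0.1039 eV

-0.1039


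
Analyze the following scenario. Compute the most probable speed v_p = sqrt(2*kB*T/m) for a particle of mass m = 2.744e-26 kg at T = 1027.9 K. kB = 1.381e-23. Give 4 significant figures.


Step 1: Numerator = 2*kB*T = 2*1.381e-23*1027.9 = 2.839e-20
Step 2: Ratio = 2.839e-20 / 2.744e-26 = 1.035e+06
Step 3: v_p = sqrt(1.035e+06) = 1017 m/s

1017


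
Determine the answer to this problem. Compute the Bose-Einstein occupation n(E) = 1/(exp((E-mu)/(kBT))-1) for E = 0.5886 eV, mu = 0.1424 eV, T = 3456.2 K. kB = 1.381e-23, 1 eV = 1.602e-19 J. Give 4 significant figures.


Step 1: (E - mu) = 0.4462 eV
Step 2: x = (E-mu)*eV/(kB*T) = 0.4462*1.602e-19/(1.381e-23*3456.2) = 1.498
Step 3: exp(x) = 4.471
Step 4: n = 1/(exp(x)-1) = 0.2881

0.2881


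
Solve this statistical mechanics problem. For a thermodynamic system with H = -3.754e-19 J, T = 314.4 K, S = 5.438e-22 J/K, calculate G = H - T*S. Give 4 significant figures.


Step 1: T*S = 314.4 * 5.438e-22 = 1.71e-19 J
Step 2: G = H - T*S = -3.754e-19 - 1.71e-19
Step 3: G = -5.464e-19 J

-5.464e-19


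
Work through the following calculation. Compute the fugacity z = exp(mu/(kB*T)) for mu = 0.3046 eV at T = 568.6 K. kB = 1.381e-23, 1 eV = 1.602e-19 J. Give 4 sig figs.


Step 1: Convert mu to Joules: 0.3046*1.602e-19 = 4.88e-20 J
Step 2: kB*T = 1.381e-23*568.6 = 7.852e-21 J
Step 3: mu/(kB*T) = 6.214
Step 4: z = exp(6.214) = 499.8

499.8


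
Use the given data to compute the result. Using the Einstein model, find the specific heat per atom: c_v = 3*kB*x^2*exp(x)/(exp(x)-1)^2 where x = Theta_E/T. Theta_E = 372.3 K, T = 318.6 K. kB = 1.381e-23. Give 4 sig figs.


Step 1: x = Theta_E/T = 372.3/318.6 = 1.169
Step 2: x^2 = 1.366
Step 3: exp(x) = 3.217
Step 4: c_v = 3*1.381e-23*1.366*3.217/(3.217-1)^2 = 3.702e-23

3.702e-23


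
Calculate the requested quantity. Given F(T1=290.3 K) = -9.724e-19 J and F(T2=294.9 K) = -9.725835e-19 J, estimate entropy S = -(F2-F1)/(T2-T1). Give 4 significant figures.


Step 1: dF = F2 - F1 = -9.725835e-19 - (-9.724e-19) = -1.835e-22 J
Step 2: dT = T2 - T1 = 294.9 - 290.3 = 4.6 K
Step 3: S = -dF/dT = -(-1.835e-22)/4.6 = 3.989e-23 J/K

3.989e-23


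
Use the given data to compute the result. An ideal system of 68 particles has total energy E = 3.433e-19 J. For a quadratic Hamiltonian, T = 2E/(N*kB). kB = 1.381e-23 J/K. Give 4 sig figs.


Step 1: Numerator = 2*E = 2*3.433e-19 = 6.866e-19 J
Step 2: Denominator = N*kB = 68*1.381e-23 = 9.391e-22
Step 3: T = 6.866e-19 / 9.391e-22 = 731.1 K

731.1


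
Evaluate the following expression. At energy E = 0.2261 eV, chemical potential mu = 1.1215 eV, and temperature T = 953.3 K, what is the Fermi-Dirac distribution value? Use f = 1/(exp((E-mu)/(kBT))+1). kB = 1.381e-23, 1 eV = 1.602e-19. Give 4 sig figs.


Step 1: (E - mu) = 0.2261 - 1.1215 = -0.8954 eV
Step 2: Convert: (E-mu)*eV = -1.434e-19 J
Step 3: x = (E-mu)*eV/(kB*T) = -10.9
Step 4: f = 1/(exp(-10.9)+1) = 1

1


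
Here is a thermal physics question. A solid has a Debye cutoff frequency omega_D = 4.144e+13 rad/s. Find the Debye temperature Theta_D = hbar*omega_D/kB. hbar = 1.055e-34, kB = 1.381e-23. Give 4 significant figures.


Step 1: hbar*omega_D = 1.055e-34 * 4.144e+13 = 4.372e-21 J
Step 2: Theta_D = 4.372e-21 / 1.381e-23
Step 3: Theta_D = 316.6 K

316.6


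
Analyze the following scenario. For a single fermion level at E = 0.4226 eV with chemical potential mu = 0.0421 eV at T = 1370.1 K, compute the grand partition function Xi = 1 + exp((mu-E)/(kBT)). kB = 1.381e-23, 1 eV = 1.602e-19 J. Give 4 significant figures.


Step 1: (mu - E) = 0.0421 - 0.4226 = -0.3805 eV
Step 2: x = (mu-E)*eV/(kB*T) = -0.3805*1.602e-19/(1.381e-23*1370.1) = -3.222
Step 3: exp(x) = 0.03989
Step 4: Xi = 1 + 0.03989 = 1.04

1.04


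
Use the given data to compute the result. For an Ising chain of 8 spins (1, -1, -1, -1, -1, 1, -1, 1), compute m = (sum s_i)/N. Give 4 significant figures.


Step 1: Count up spins (+1): 3, down spins (-1): 5
Step 2: Total magnetization M = 3 - 5 = -2
Step 3: m = M/N = -2/8 = -0.25

-0.25


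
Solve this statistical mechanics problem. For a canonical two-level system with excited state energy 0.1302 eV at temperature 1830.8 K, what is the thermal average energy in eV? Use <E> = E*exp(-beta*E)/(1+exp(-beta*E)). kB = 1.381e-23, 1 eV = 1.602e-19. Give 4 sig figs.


Step 1: beta*E = 0.1302*1.602e-19/(1.381e-23*1830.8) = 0.825
Step 2: exp(-beta*E) = 0.4382
Step 3: <E> = 0.1302*0.4382/(1+0.4382) = 0.03967 eV

0.03967


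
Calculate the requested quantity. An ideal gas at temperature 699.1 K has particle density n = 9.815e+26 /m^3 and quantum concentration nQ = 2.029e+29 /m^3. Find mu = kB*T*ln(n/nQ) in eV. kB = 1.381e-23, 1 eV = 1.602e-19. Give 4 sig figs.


Step 1: n/nQ = 9.815e+26/2.029e+29 = 0.004837
Step 2: ln(n/nQ) = -5.331
Step 3: mu = kB*T*ln(n/nQ) = 9.655e-21*-5.331 = -5.147e-20 J
Step 4: Convert to eV: -5.147e-20/1.602e-19 = -0.3213 eV

-0.3213


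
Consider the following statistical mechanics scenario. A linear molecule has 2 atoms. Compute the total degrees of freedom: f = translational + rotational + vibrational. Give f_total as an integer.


Step 1: Translational DOF = 3
Step 2: Rotational DOF (linear) = 2
Step 3: Vibrational DOF = 3*2 - 5 = 1
Step 4: Total = 3 + 2 + 1 = 6

6


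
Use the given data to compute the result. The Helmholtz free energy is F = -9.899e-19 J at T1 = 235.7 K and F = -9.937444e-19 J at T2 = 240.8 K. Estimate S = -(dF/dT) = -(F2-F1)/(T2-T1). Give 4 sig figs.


Step 1: dF = F2 - F1 = -9.937444e-19 - (-9.899e-19) = -3.8444e-21 J
Step 2: dT = T2 - T1 = 240.8 - 235.7 = 5.1 K
Step 3: S = -dF/dT = -(-3.8444e-21)/5.1 = 7.538e-22 J/K

7.538e-22


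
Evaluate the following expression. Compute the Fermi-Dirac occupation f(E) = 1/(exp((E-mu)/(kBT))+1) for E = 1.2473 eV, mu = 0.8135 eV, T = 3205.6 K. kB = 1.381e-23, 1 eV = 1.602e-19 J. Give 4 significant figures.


Step 1: (E - mu) = 1.2473 - 0.8135 = 0.4338 eV
Step 2: Convert: (E-mu)*eV = 6.949e-20 J
Step 3: x = (E-mu)*eV/(kB*T) = 1.57
Step 4: f = 1/(exp(1.57)+1) = 0.1722

0.1722


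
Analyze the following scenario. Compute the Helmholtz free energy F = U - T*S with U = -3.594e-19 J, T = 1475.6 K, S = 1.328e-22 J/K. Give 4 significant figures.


Step 1: T*S = 1475.6 * 1.328e-22 = 1.96e-19 J
Step 2: F = U - T*S = -3.594e-19 - 1.96e-19
Step 3: F = -5.554e-19 J

-5.554e-19


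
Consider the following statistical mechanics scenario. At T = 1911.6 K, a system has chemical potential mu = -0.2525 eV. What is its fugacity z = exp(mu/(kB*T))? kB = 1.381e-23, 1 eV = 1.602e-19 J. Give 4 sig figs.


Step 1: Convert mu to Joules: -0.2525*1.602e-19 = -4.045e-20 J
Step 2: kB*T = 1.381e-23*1911.6 = 2.64e-20 J
Step 3: mu/(kB*T) = -1.532
Step 4: z = exp(-1.532) = 0.216

0.216


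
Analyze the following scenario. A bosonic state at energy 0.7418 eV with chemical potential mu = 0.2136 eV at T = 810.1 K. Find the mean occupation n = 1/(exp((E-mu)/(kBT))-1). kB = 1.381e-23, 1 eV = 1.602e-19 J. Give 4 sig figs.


Step 1: (E - mu) = 0.5282 eV
Step 2: x = (E-mu)*eV/(kB*T) = 0.5282*1.602e-19/(1.381e-23*810.1) = 7.564
Step 3: exp(x) = 1927
Step 4: n = 1/(exp(x)-1) = 0.0005193

0.0005193


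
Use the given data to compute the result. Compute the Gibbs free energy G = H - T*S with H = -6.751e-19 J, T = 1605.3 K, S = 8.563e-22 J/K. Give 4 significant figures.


Step 1: T*S = 1605.3 * 8.563e-22 = 1.375e-18 J
Step 2: G = H - T*S = -6.751e-19 - 1.375e-18
Step 3: G = -2.05e-18 J

-2.05e-18


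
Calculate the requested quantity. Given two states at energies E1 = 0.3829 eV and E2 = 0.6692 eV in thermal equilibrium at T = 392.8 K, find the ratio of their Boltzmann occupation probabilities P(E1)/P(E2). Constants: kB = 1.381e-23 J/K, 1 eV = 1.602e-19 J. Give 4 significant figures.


Step 1: Compute energy difference dE = E1 - E2 = 0.3829 - 0.6692 = -0.2863 eV
Step 2: Convert to Joules: dE_J = -0.2863 * 1.602e-19 = -4.587e-20 J
Step 3: Compute exponent = -dE_J / (kB * T) = -(-4.587e-20) / (1.381e-23 * 392.8) = 8.455
Step 4: P(E1)/P(E2) = exp(8.455) = 4699

4699


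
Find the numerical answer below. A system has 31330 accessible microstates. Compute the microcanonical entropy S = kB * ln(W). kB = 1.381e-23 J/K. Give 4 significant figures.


Step 1: ln(W) = ln(31330) = 10.35
Step 2: S = kB * ln(W) = 1.381e-23 * 10.35
Step 3: S = 1.43e-22 J/K

1.43e-22


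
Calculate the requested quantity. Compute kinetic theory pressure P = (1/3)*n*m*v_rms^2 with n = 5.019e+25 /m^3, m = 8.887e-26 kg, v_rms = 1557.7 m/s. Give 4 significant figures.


Step 1: v_rms^2 = 1557.7^2 = 2.426e+06
Step 2: n*m = 5.019e+25*8.887e-26 = 4.46
Step 3: P = (1/3)*4.46*2.426e+06 = 3.608e+06 Pa

3.608e+06


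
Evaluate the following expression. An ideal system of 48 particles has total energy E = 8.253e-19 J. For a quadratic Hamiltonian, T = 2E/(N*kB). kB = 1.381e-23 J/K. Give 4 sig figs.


Step 1: Numerator = 2*E = 2*8.253e-19 = 1.651e-18 J
Step 2: Denominator = N*kB = 48*1.381e-23 = 6.629e-22
Step 3: T = 1.651e-18 / 6.629e-22 = 2490 K

2490


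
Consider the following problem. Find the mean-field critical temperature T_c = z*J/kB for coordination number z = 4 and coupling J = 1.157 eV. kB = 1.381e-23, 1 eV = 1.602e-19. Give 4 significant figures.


Step 1: z*J = 4*1.157 = 4.628 eV
Step 2: Convert to Joules: 4.628*1.602e-19 = 7.414e-19 J
Step 3: T_c = 7.414e-19 / 1.381e-23 = 5.369e+04 K

5.369e+04


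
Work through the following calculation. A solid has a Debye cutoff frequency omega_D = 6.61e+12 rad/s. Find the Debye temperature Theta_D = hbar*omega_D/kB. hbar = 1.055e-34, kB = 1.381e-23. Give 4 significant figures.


Step 1: hbar*omega_D = 1.055e-34 * 6.61e+12 = 6.974e-22 J
Step 2: Theta_D = 6.974e-22 / 1.381e-23
Step 3: Theta_D = 50.5 K

50.5


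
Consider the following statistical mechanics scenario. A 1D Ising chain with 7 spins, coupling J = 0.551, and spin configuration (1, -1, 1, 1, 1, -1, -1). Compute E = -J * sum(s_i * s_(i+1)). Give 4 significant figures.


Step 1: Nearest-neighbor products: -1, -1, 1, 1, -1, 1
Step 2: Sum of products = 0
Step 3: E = -0.551 * 0 = 0

0


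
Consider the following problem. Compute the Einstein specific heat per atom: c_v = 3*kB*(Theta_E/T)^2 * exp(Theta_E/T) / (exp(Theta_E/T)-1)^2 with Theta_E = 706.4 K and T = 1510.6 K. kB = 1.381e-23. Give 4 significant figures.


Step 1: x = Theta_E/T = 706.4/1510.6 = 0.4676
Step 2: x^2 = 0.2187
Step 3: exp(x) = 1.596
Step 4: c_v = 3*1.381e-23*0.2187*1.596/(1.596-1)^2 = 4.068e-23

4.068e-23


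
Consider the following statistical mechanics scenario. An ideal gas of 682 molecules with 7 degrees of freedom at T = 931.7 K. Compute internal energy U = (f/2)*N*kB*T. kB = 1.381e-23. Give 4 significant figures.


Step 1: f/2 = 7/2 = 3.5
Step 2: N*kB*T = 682*1.381e-23*931.7 = 8.775e-18
Step 3: U = 3.5 * 8.775e-18 = 3.071e-17 J

3.071e-17


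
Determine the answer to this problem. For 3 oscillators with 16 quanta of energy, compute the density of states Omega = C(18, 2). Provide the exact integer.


Step 1: Use binomial coefficient C(18, 2)
Step 2: Numerator = 18! / 16!
Step 3: Denominator = 2!
Step 4: Omega = 153

153


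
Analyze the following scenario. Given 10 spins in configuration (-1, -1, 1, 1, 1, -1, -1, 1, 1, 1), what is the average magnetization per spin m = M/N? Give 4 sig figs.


Step 1: Count up spins (+1): 6, down spins (-1): 4
Step 2: Total magnetization M = 6 - 4 = 2
Step 3: m = M/N = 2/10 = 0.2

0.2


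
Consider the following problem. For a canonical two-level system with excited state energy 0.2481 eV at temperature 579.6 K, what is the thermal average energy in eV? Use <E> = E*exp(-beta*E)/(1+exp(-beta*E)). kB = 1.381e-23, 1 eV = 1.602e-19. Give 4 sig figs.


Step 1: beta*E = 0.2481*1.602e-19/(1.381e-23*579.6) = 4.966
Step 2: exp(-beta*E) = 0.006974
Step 3: <E> = 0.2481*0.006974/(1+0.006974) = 0.001718 eV

0.001718


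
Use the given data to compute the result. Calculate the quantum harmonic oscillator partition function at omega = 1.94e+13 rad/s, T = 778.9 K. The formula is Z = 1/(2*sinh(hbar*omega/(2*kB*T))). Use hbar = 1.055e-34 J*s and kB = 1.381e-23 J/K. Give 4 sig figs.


Step 1: Compute x = hbar*omega/(kB*T) = 1.055e-34*1.94e+13/(1.381e-23*778.9) = 0.1903
Step 2: x/2 = 0.09514
Step 3: sinh(x/2) = 0.09528
Step 4: Z = 1/(2*0.09528) = 5.248

5.248


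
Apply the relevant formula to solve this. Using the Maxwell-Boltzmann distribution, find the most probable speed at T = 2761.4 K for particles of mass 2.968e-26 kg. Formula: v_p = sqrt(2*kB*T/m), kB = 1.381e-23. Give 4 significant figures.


Step 1: Numerator = 2*kB*T = 2*1.381e-23*2761.4 = 7.627e-20
Step 2: Ratio = 7.627e-20 / 2.968e-26 = 2.57e+06
Step 3: v_p = sqrt(2.57e+06) = 1603 m/s

1603


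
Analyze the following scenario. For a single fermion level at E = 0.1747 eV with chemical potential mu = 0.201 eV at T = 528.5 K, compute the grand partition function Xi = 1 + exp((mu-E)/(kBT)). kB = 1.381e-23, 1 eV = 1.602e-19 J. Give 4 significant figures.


Step 1: (mu - E) = 0.201 - 0.1747 = 0.0263 eV
Step 2: x = (mu-E)*eV/(kB*T) = 0.0263*1.602e-19/(1.381e-23*528.5) = 0.5773
Step 3: exp(x) = 1.781
Step 4: Xi = 1 + 1.781 = 2.781

2.781


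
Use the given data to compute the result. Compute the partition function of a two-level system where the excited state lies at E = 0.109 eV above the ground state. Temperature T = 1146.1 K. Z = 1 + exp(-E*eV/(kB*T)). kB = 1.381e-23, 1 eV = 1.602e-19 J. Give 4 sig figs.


Step 1: Compute beta*E = E*eV/(kB*T) = 0.109*1.602e-19/(1.381e-23*1146.1) = 1.103
Step 2: exp(-beta*E) = exp(-1.103) = 0.3318
Step 3: Z = 1 + 0.3318 = 1.332

1.332


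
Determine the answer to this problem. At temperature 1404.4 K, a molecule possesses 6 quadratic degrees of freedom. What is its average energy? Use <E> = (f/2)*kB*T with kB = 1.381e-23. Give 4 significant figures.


Step 1: f/2 = 6/2 = 3
Step 2: kB*T = 1.381e-23 * 1404.4 = 1.939e-20
Step 3: <E> = 3 * 1.939e-20 = 5.818e-20 J

5.818e-20


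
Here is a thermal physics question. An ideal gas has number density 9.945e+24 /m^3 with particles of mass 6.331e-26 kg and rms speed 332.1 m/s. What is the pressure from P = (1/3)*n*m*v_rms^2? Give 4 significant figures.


Step 1: v_rms^2 = 332.1^2 = 1.103e+05
Step 2: n*m = 9.945e+24*6.331e-26 = 0.6296
Step 3: P = (1/3)*0.6296*1.103e+05 = 2.315e+04 Pa

2.315e+04


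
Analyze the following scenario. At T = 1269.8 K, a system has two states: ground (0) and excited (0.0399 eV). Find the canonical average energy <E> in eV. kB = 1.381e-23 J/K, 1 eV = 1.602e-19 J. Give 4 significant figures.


Step 1: beta*E = 0.0399*1.602e-19/(1.381e-23*1269.8) = 0.3645
Step 2: exp(-beta*E) = 0.6945
Step 3: <E> = 0.0399*0.6945/(1+0.6945) = 0.01635 eV

0.01635


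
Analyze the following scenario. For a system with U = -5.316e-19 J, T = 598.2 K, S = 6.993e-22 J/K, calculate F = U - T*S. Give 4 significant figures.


Step 1: T*S = 598.2 * 6.993e-22 = 4.183e-19 J
Step 2: F = U - T*S = -5.316e-19 - 4.183e-19
Step 3: F = -9.499e-19 J

-9.499e-19


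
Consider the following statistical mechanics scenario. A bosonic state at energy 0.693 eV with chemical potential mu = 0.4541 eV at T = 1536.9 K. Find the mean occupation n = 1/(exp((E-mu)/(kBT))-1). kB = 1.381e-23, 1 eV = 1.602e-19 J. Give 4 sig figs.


Step 1: (E - mu) = 0.2389 eV
Step 2: x = (E-mu)*eV/(kB*T) = 0.2389*1.602e-19/(1.381e-23*1536.9) = 1.803
Step 3: exp(x) = 6.069
Step 4: n = 1/(exp(x)-1) = 0.1973

0.1973


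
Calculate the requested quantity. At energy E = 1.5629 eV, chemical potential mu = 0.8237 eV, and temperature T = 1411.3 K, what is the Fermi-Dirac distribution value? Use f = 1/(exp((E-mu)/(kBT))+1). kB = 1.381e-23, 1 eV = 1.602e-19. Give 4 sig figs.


Step 1: (E - mu) = 1.5629 - 0.8237 = 0.7392 eV
Step 2: Convert: (E-mu)*eV = 1.184e-19 J
Step 3: x = (E-mu)*eV/(kB*T) = 6.076
Step 4: f = 1/(exp(6.076)+1) = 0.002292

0.002292


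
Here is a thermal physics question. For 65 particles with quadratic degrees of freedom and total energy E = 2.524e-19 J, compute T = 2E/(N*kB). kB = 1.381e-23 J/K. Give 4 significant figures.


Step 1: Numerator = 2*E = 2*2.524e-19 = 5.048e-19 J
Step 2: Denominator = N*kB = 65*1.381e-23 = 8.977e-22
Step 3: T = 5.048e-19 / 8.977e-22 = 562.4 K

562.4


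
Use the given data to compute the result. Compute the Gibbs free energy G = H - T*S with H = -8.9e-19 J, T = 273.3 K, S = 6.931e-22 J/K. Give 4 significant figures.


Step 1: T*S = 273.3 * 6.931e-22 = 1.894e-19 J
Step 2: G = H - T*S = -8.9e-19 - 1.894e-19
Step 3: G = -1.079e-18 J

-1.079e-18


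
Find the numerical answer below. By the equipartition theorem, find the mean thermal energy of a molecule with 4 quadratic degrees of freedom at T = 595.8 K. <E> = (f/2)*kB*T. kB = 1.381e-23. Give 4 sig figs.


Step 1: f/2 = 4/2 = 2
Step 2: kB*T = 1.381e-23 * 595.8 = 8.228e-21
Step 3: <E> = 2 * 8.228e-21 = 1.646e-20 J

1.646e-20


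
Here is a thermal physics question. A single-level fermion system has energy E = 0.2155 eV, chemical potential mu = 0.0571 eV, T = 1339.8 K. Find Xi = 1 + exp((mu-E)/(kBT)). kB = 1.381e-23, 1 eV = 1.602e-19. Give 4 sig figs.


Step 1: (mu - E) = 0.0571 - 0.2155 = -0.1584 eV
Step 2: x = (mu-E)*eV/(kB*T) = -0.1584*1.602e-19/(1.381e-23*1339.8) = -1.371
Step 3: exp(x) = 0.2537
Step 4: Xi = 1 + 0.2537 = 1.254

1.254


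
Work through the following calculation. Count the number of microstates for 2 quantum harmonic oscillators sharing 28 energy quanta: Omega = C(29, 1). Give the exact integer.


Step 1: Use binomial coefficient C(29, 1)
Step 2: Numerator = 29! / 28!
Step 3: Denominator = 1!
Step 4: Omega = 29

29


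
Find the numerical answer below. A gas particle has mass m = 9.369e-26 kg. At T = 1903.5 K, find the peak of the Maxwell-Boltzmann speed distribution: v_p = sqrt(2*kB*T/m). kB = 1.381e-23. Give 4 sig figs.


Step 1: Numerator = 2*kB*T = 2*1.381e-23*1903.5 = 5.257e-20
Step 2: Ratio = 5.257e-20 / 9.369e-26 = 5.612e+05
Step 3: v_p = sqrt(5.612e+05) = 749.1 m/s

749.1


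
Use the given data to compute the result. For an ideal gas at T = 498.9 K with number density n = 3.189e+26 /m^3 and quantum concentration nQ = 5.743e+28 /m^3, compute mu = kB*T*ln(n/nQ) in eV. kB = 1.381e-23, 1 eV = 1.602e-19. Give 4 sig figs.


Step 1: n/nQ = 3.189e+26/5.743e+28 = 0.005553
Step 2: ln(n/nQ) = -5.193
Step 3: mu = kB*T*ln(n/nQ) = 6.89e-21*-5.193 = -3.578e-20 J
Step 4: Convert to eV: -3.578e-20/1.602e-19 = -0.2234 eV

-0.2234


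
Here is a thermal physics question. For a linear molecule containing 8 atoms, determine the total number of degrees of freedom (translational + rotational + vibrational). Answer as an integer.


Step 1: Translational DOF = 3
Step 2: Rotational DOF (linear) = 2
Step 3: Vibrational DOF = 3*8 - 5 = 19
Step 4: Total = 3 + 2 + 19 = 24

24


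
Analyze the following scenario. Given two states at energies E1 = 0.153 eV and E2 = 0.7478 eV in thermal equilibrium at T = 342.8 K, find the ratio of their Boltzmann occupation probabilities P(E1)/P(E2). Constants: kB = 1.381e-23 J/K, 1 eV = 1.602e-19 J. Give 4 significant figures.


Step 1: Compute energy difference dE = E1 - E2 = 0.153 - 0.7478 = -0.5948 eV
Step 2: Convert to Joules: dE_J = -0.5948 * 1.602e-19 = -9.529e-20 J
Step 3: Compute exponent = -dE_J / (kB * T) = -(-9.529e-20) / (1.381e-23 * 342.8) = 20.13
Step 4: P(E1)/P(E2) = exp(20.13) = 5.514e+08

5.514e+08


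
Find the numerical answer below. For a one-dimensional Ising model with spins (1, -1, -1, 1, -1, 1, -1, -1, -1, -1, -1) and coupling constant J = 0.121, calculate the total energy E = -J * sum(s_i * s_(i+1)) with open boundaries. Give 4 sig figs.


Step 1: Nearest-neighbor products: -1, 1, -1, -1, -1, -1, 1, 1, 1, 1
Step 2: Sum of products = 0
Step 3: E = -0.121 * 0 = 0

0


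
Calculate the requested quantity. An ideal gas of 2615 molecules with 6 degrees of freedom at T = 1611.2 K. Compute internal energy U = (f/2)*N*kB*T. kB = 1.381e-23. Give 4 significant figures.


Step 1: f/2 = 6/2 = 3.0
Step 2: N*kB*T = 2615*1.381e-23*1611.2 = 5.819e-17
Step 3: U = 3.0 * 5.819e-17 = 1.746e-16 J

1.746e-16


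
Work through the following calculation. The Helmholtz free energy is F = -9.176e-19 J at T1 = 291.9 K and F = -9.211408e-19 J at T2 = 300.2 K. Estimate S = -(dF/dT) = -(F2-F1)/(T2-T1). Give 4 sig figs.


Step 1: dF = F2 - F1 = -9.211408e-19 - (-9.176e-19) = -3.5408e-21 J
Step 2: dT = T2 - T1 = 300.2 - 291.9 = 8.3 K
Step 3: S = -dF/dT = -(-3.5408e-21)/8.3 = 4.266e-22 J/K

4.266e-22


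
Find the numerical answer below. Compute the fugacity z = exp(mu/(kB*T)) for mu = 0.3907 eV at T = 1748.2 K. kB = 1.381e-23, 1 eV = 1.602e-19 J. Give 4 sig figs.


Step 1: Convert mu to Joules: 0.3907*1.602e-19 = 6.259e-20 J
Step 2: kB*T = 1.381e-23*1748.2 = 2.414e-20 J
Step 3: mu/(kB*T) = 2.593
Step 4: z = exp(2.593) = 13.36

13.36


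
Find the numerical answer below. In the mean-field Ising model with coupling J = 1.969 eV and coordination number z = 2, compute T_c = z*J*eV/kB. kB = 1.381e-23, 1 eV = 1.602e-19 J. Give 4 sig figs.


Step 1: z*J = 2*1.969 = 3.938 eV
Step 2: Convert to Joules: 3.938*1.602e-19 = 6.309e-19 J
Step 3: T_c = 6.309e-19 / 1.381e-23 = 4.568e+04 K

4.568e+04


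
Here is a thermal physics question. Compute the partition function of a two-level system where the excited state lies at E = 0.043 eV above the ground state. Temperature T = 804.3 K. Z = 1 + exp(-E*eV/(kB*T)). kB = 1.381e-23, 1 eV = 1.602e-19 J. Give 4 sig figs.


Step 1: Compute beta*E = E*eV/(kB*T) = 0.043*1.602e-19/(1.381e-23*804.3) = 0.6202
Step 2: exp(-beta*E) = exp(-0.6202) = 0.5378
Step 3: Z = 1 + 0.5378 = 1.538

1.538


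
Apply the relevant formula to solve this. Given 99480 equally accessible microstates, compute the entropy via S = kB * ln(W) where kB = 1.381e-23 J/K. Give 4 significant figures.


Step 1: ln(W) = ln(99480) = 11.51
Step 2: S = kB * ln(W) = 1.381e-23 * 11.51
Step 3: S = 1.589e-22 J/K

1.589e-22


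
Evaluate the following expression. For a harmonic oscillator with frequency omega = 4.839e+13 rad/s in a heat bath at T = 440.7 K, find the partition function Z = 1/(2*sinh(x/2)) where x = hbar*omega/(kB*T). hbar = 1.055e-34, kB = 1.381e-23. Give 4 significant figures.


Step 1: Compute x = hbar*omega/(kB*T) = 1.055e-34*4.839e+13/(1.381e-23*440.7) = 0.8388
Step 2: x/2 = 0.4194
Step 3: sinh(x/2) = 0.4318
Step 4: Z = 1/(2*0.4318) = 1.158

1.158


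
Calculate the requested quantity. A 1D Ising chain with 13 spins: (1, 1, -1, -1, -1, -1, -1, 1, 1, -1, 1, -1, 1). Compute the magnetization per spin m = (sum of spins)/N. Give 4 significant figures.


Step 1: Count up spins (+1): 6, down spins (-1): 7
Step 2: Total magnetization M = 6 - 7 = -1
Step 3: m = M/N = -1/13 = -0.07692

-0.07692


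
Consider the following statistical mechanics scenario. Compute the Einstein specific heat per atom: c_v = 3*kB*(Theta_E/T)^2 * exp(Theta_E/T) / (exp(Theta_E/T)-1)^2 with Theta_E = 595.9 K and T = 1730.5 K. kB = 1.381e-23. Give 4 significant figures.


Step 1: x = Theta_E/T = 595.9/1730.5 = 0.3444
Step 2: x^2 = 0.1186
Step 3: exp(x) = 1.411
Step 4: c_v = 3*1.381e-23*0.1186*1.411/(1.411-1)^2 = 4.102e-23

4.102e-23


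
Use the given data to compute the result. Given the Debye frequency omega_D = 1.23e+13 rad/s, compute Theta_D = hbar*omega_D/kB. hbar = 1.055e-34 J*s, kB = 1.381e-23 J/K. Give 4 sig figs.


Step 1: hbar*omega_D = 1.055e-34 * 1.23e+13 = 1.298e-21 J
Step 2: Theta_D = 1.298e-21 / 1.381e-23
Step 3: Theta_D = 93.96 K

93.96


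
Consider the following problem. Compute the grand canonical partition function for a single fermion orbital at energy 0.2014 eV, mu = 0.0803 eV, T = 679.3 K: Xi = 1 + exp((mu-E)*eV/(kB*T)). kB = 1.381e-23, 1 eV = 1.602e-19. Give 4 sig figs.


Step 1: (mu - E) = 0.0803 - 0.2014 = -0.1211 eV
Step 2: x = (mu-E)*eV/(kB*T) = -0.1211*1.602e-19/(1.381e-23*679.3) = -2.068
Step 3: exp(x) = 0.1264
Step 4: Xi = 1 + 0.1264 = 1.126

1.126


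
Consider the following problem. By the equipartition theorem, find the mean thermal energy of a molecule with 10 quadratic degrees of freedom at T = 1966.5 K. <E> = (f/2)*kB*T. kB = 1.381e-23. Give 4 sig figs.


Step 1: f/2 = 10/2 = 5
Step 2: kB*T = 1.381e-23 * 1966.5 = 2.716e-20
Step 3: <E> = 5 * 2.716e-20 = 1.358e-19 J

1.358e-19


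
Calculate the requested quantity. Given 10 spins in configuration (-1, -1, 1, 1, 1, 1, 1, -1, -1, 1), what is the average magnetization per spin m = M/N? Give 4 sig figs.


Step 1: Count up spins (+1): 6, down spins (-1): 4
Step 2: Total magnetization M = 6 - 4 = 2
Step 3: m = M/N = 2/10 = 0.2

0.2


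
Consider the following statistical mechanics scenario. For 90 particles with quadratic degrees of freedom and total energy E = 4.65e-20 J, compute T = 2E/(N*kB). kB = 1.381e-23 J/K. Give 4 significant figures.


Step 1: Numerator = 2*E = 2*4.65e-20 = 9.3e-20 J
Step 2: Denominator = N*kB = 90*1.381e-23 = 1.243e-21
Step 3: T = 9.3e-20 / 1.243e-21 = 74.83 K

74.83


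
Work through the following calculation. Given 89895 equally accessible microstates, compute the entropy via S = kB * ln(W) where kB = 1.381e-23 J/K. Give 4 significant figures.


Step 1: ln(W) = ln(89895) = 11.41
Step 2: S = kB * ln(W) = 1.381e-23 * 11.41
Step 3: S = 1.575e-22 J/K

1.575e-22


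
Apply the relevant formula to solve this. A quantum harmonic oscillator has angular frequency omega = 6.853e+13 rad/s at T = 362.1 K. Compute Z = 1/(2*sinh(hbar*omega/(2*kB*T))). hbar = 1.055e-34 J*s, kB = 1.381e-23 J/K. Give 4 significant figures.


Step 1: Compute x = hbar*omega/(kB*T) = 1.055e-34*6.853e+13/(1.381e-23*362.1) = 1.446
Step 2: x/2 = 0.7229
Step 3: sinh(x/2) = 0.7875
Step 4: Z = 1/(2*0.7875) = 0.6349

0.6349


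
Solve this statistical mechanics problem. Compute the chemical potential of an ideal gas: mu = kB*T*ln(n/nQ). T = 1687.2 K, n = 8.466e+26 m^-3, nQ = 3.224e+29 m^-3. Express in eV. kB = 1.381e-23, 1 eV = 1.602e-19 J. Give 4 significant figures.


Step 1: n/nQ = 8.466e+26/3.224e+29 = 0.002626
Step 2: ln(n/nQ) = -5.942
Step 3: mu = kB*T*ln(n/nQ) = 2.33e-20*-5.942 = -1.385e-19 J
Step 4: Convert to eV: -1.385e-19/1.602e-19 = -0.8643 eV

-0.8643


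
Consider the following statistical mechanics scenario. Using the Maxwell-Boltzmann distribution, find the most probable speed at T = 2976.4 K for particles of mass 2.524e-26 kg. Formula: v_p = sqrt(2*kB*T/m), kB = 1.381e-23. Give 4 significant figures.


Step 1: Numerator = 2*kB*T = 2*1.381e-23*2976.4 = 8.221e-20
Step 2: Ratio = 8.221e-20 / 2.524e-26 = 3.257e+06
Step 3: v_p = sqrt(3.257e+06) = 1805 m/s

1805


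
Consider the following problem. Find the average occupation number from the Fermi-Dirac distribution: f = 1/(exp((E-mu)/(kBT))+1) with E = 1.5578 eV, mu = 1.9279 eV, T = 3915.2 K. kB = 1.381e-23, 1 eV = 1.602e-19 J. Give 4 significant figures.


Step 1: (E - mu) = 1.5578 - 1.9279 = -0.3701 eV
Step 2: Convert: (E-mu)*eV = -5.929e-20 J
Step 3: x = (E-mu)*eV/(kB*T) = -1.097
Step 4: f = 1/(exp(-1.097)+1) = 0.7496

0.7496


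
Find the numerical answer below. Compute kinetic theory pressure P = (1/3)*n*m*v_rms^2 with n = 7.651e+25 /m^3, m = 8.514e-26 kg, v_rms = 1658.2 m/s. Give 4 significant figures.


Step 1: v_rms^2 = 1658.2^2 = 2.75e+06
Step 2: n*m = 7.651e+25*8.514e-26 = 6.514
Step 3: P = (1/3)*6.514*2.75e+06 = 5.97e+06 Pa

5.97e+06


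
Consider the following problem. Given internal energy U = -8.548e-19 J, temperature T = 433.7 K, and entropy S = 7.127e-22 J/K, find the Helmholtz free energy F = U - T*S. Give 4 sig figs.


Step 1: T*S = 433.7 * 7.127e-22 = 3.091e-19 J
Step 2: F = U - T*S = -8.548e-19 - 3.091e-19
Step 3: F = -1.164e-18 J

-1.164e-18


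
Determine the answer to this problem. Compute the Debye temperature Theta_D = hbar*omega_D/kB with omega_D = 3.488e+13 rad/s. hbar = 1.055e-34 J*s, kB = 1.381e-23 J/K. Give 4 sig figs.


Step 1: hbar*omega_D = 1.055e-34 * 3.488e+13 = 3.68e-21 J
Step 2: Theta_D = 3.68e-21 / 1.381e-23
Step 3: Theta_D = 266.5 K

266.5


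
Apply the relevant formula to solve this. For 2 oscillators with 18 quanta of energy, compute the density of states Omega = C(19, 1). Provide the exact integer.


Step 1: Use binomial coefficient C(19, 1)
Step 2: Numerator = 19! / 18!
Step 3: Denominator = 1!
Step 4: Omega = 19

19


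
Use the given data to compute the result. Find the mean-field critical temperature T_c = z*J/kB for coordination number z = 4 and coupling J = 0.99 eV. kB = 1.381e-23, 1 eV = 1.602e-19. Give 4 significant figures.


Step 1: z*J = 4*0.99 = 3.96 eV
Step 2: Convert to Joules: 3.96*1.602e-19 = 6.344e-19 J
Step 3: T_c = 6.344e-19 / 1.381e-23 = 4.594e+04 K

4.594e+04


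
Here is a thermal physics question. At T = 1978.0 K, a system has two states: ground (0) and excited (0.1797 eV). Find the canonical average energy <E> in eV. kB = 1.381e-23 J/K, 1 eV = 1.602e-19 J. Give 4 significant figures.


Step 1: beta*E = 0.1797*1.602e-19/(1.381e-23*1978.0) = 1.054
Step 2: exp(-beta*E) = 0.3486
Step 3: <E> = 0.1797*0.3486/(1+0.3486) = 0.04645 eV

0.04645


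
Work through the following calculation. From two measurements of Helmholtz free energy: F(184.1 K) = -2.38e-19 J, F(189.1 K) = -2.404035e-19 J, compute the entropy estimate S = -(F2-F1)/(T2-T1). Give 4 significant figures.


Step 1: dF = F2 - F1 = -2.404035e-19 - (-2.38e-19) = -2.4035e-21 J
Step 2: dT = T2 - T1 = 189.1 - 184.1 = 5 K
Step 3: S = -dF/dT = -(-2.4035e-21)/5 = 4.807e-22 J/K

4.807e-22


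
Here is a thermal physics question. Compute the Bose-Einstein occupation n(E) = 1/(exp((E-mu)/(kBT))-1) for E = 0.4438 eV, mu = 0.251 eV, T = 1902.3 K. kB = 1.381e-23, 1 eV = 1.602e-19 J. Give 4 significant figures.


Step 1: (E - mu) = 0.1928 eV
Step 2: x = (E-mu)*eV/(kB*T) = 0.1928*1.602e-19/(1.381e-23*1902.3) = 1.176
Step 3: exp(x) = 3.24
Step 4: n = 1/(exp(x)-1) = 0.4463

0.4463


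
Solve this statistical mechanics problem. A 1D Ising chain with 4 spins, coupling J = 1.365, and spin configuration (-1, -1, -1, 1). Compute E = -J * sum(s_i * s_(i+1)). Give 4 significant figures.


Step 1: Nearest-neighbor products: 1, 1, -1
Step 2: Sum of products = 1
Step 3: E = -1.365 * 1 = -1.365

-1.365
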